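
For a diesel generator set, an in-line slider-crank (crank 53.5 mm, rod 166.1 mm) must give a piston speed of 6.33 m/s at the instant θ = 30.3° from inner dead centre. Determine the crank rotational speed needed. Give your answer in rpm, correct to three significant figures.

For an in-line slider-crank, |v_piston| = rω|sinθ|·[1 + r cosθ/√(L² − r² sin²θ)].
With r = 0.0535 m, L = 0.1661 m, θ = 30.3°: the bracketed kinematic factor |dx/dθ| = 0.0346 m.
ω = v/|dx/dθ| = 6.33/0.0346 = 182.95 rad/s.
N = 60ω/(2π) = 1747 rpm.

1750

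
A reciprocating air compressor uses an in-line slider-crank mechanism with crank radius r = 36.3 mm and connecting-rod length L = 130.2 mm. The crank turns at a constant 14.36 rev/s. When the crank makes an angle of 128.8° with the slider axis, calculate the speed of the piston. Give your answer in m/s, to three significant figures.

2.10

ω = 2π·14.4 = 90.23 rad/s
For an in-line slider-crank, x = r cosθ + √(L² − r² sin²θ), so v = −rω sinθ·[1 + r cosθ/√(L² − r² sin²θ)].
With r = 0.0363 m, L = 0.1302 m, θ = 128.8°: √(L² − r² sin²θ) = 0.12709 m.
v = −0.0363·90.23·0.77934·[1 + 0.0363·-0.62660/0.12709] = -2.0957 m/s.
|v| = 2.0957 m/s.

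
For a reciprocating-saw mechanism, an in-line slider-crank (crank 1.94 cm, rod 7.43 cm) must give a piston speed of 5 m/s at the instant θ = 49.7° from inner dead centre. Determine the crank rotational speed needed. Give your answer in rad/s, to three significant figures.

For an in-line slider-crank, |v_piston| = rω|sinθ|·[1 + r cosθ/√(L² − r² sin²θ)].
With r = 0.0194 m, L = 0.0743 m, θ = 49.7°: the bracketed kinematic factor |dx/dθ| = 0.017346 m.
ω = v/|dx/dθ| = 5/0.017346 = 288.26 rad/s.

288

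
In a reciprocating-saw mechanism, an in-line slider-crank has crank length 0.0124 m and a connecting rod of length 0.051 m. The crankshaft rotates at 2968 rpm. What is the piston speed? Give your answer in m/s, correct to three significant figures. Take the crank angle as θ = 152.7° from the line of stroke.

ω = 2π·2968/60 = 310.8 rad/s
For an in-line slider-crank, x = r cosθ + √(L² − r² sin²θ), so v = −rω sinθ·[1 + r cosθ/√(L² − r² sin²θ)].
With r = 0.0124 m, L = 0.051 m, θ = 152.7°: √(L² − r² sin²θ) = 0.050682 m.
v = −0.0124·310.8·0.45865·[1 + 0.0124·-0.88862/0.050682] = -1.3833 m/s.
|v| = 1.3833 m/s.

1.38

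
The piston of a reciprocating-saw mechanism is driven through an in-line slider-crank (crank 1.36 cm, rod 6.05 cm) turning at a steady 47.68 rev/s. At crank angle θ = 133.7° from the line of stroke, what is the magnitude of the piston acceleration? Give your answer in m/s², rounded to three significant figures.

852

ω = 2π·47.7 = 299.6 rad/s
x(θ) = r cosθ + √(L² − r² sin²θ); with ω constant, a = ω²·d²x/dθ².
d²x/dθ² = −r cosθ − r²(cos2θ)/√u − r⁴ sin²2θ/(4u^{3/2}),  u = L² − r² sin²θ = 0.00356357 m².
Substituting r = 0.0136 m, L = 0.0605 m, θ = 133.7°: d²x/dθ² = +0.0094964 m.
a = ω²·d²x/dθ² = (299.6)²·(+0.0094964) = +852.3 m/s²;  |a| = 852.3 m/s².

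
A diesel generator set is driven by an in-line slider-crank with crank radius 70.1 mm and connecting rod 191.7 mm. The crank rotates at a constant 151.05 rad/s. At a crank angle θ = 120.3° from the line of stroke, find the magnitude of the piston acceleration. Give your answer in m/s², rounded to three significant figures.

ω = 151.1 rad/s
x(θ) = r cosθ + √(L² − r² sin²θ); with ω constant, a = ω²·d²x/dθ².
d²x/dθ² = −r cosθ − r²(cos2θ)/√u − r⁴ sin²2θ/(4u^{3/2}),  u = L² − r² sin²θ = 0.0330857 m².
Substituting r = 0.0701 m, L = 0.1917 m, θ = 120.3°: d²x/dθ² = +0.047868 m.
a = ω²·d²x/dθ² = (151.1)²·(+0.047868) = +1092.2 m/s²;  |a| = 1092.2 m/s².

1090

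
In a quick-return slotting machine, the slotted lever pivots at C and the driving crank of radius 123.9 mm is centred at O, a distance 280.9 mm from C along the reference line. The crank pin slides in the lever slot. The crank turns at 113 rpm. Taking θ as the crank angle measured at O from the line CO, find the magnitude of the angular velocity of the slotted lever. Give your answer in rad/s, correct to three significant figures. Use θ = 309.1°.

ω = 11.83 rad/s (from 113 rpm).
Crank pin A relative to C: A = (d + r cosθ, r sinθ); lever angle φ = atan2(r sinθ, d + r cosθ).
Differentiating tanφ: φ̇ = rω(d cosθ + r)/(d² + r² + 2dr cosθ).
d² + r² + 2dr cosθ = |CA|² = 0.138155 m²;  d cosθ + r = +0.30106 m.
|ω_lever| = |0.1239·11.83·+0.30106| / 0.138155 = 3.1949 rad/s.

3.19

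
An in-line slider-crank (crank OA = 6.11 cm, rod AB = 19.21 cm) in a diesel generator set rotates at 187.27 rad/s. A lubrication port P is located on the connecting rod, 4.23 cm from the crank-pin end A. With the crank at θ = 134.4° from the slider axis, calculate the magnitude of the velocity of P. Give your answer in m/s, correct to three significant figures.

9.96

ω = 187.3 rad/s.  Crank-pin speed |V_A| = rω = 11.442 m/s, perpendicular to OA.
Rod angle: sinφ = −(r/L) sinθ ⇒ φ = -13.135°; ω_rod = −rω cosθ/√(L²−r²sin²θ) = +42.794 rad/s.
V_P = V_A + ω_rod × AP, with AP = 0.0423 m along the rod.
Components: V_Px = −rω sinθ − a·ω_rod·sinφ = -7.7638 m/s;  V_Py = rω cosθ + a·ω_rod·cosφ = -6.2429 m/s.
|V_P| = √(V_Px² + V_Py²) = 9.9624 m/s.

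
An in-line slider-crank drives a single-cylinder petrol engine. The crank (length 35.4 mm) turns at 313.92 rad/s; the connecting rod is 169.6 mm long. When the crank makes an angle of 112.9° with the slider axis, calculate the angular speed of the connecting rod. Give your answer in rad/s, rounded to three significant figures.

ω = 313.9 rad/s
The rod makes angle φ with the slider axis where L sinφ = r sinθ; differentiating, L cosφ·φ̇ = r ω cosθ.
L cosφ = √(L² − r² sin²θ) = 0.16644 m.
|ω_rod| = r ω |cosθ| / √(L² − r² sin²θ) = 0.0354·313.9·0.38912/0.16644 = 25.982 rad/s.

26.0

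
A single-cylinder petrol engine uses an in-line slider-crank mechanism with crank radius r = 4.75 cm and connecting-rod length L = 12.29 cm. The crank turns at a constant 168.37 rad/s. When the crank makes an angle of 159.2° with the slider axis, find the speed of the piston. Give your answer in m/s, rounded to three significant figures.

1.80

ω = 168.4 rad/s
For an in-line slider-crank, x = r cosθ + √(L² − r² sin²θ), so v = −rω sinθ·[1 + r cosθ/√(L² − r² sin²θ)].
With r = 0.0475 m, L = 0.1229 m, θ = 159.2°: √(L² − r² sin²θ) = 0.12174 m.
v = −0.0475·168.4·0.35511·[1 + 0.0475·-0.93483/0.12174] = -1.8041 m/s.
|v| = 1.8041 m/s.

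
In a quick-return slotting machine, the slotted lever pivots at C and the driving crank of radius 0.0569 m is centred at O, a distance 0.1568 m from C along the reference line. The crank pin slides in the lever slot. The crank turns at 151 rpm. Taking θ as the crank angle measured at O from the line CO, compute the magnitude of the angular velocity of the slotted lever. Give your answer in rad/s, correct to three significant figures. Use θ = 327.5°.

3.97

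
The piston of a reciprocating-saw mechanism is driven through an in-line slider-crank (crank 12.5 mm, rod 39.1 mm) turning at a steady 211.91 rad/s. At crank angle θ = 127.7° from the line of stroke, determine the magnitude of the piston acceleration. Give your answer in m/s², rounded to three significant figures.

385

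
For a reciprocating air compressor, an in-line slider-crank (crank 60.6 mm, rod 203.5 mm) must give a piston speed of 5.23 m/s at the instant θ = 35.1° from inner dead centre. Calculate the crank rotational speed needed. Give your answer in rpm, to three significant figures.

For an in-line slider-crank, |v_piston| = rω|sinθ|·[1 + r cosθ/√(L² − r² sin²θ)].
With r = 0.0606 m, L = 0.2035 m, θ = 35.1°: the bracketed kinematic factor |dx/dθ| = 0.043462 m.
ω = v/|dx/dθ| = 5.23/0.043462 = 120.33 rad/s.
N = 60ω/(2π) = 1149.1 rpm.

1150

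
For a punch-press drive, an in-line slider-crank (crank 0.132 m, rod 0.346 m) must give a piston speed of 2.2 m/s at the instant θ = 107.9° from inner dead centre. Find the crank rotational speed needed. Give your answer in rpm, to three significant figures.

For an in-line slider-crank, |v_piston| = rω|sinθ|·[1 + r cosθ/√(L² − r² sin²θ)].
With r = 0.132 m, L = 0.346 m, θ = 107.9°: the bracketed kinematic factor |dx/dθ| = 0.1098 m.
ω = v/|dx/dθ| = 2.2/0.1098 = 20.036 rad/s.
N = 60ω/(2π) = 191.33 rpm.

191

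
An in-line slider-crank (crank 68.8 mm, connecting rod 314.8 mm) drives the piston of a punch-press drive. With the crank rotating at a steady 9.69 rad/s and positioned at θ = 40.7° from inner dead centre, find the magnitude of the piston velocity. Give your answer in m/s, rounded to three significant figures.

ω = 9.69 rad/s
For an in-line slider-crank, x = r cosθ + √(L² − r² sin²θ), so v = −rω sinθ·[1 + r cosθ/√(L² − r² sin²θ)].
With r = 0.0688 m, L = 0.3148 m, θ = 40.7°: √(L² − r² sin²θ) = 0.31159 m.
v = −0.0688·9.69·0.65210·[1 + 0.0688·0.75813/0.31159] = -0.50751 m/s.
|v| = 0.50751 m/s.

0.508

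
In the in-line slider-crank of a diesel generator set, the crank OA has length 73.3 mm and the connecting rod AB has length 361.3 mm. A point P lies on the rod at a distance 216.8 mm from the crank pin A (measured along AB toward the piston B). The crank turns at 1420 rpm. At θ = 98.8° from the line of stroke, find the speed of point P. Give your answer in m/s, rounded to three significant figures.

ω = 148.7 rad/s.  Crank-pin speed |V_A| = rω = 10.9 m/s, perpendicular to OA.
Rod angle: sinφ = −(r/L) sinθ ⇒ φ = -11.566°; ω_rod = −rω cosθ/√(L²−r²sin²θ) = +4.711 rad/s.
V_P = V_A + ω_rod × AP, with AP = 0.2168 m along the rod.
Components: V_Px = −rω sinθ − a·ω_rod·sinφ = -10.567 m/s;  V_Py = rω cosθ + a·ω_rod·cosφ = -0.66692 m/s.
|V_P| = √(V_Px² + V_Py²) = 10.588 m/s.

10.6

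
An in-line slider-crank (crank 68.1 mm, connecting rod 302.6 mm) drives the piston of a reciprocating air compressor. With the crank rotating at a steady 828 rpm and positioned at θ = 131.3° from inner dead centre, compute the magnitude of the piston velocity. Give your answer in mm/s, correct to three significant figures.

ω = 2π·828/60 = 86.71 rad/s
For an in-line slider-crank, x = r cosθ + √(L² − r² sin²θ), so v = −rω sinθ·[1 + r cosθ/√(L² − r² sin²θ)].
With r = 0.0681 m, L = 0.3026 m, θ = 131.3°: √(L² − r² sin²θ) = 0.29824 m.
v = −0.0681·86.71·0.75126·[1 + 0.0681·-0.66000/0.29824] = -3.7675 m/s.
|v| = 3.7675 m/s = 3767.5 mm/s.

3770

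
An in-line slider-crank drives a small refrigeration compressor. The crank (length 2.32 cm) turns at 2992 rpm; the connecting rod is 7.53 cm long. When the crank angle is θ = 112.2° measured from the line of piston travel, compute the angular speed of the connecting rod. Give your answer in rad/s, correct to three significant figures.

38.1

ω = 313.3 rad/s (converted from 2992 rpm).
The rod makes angle φ with the slider axis where L sinφ = r sinθ; differentiating, L cosφ·φ̇ = r ω cosθ.
L cosφ = √(L² − r² sin²θ) = 0.072171 m.
|ω_rod| = r ω |cosθ| / √(L² − r² sin²θ) = 0.0232·313.3·0.37784/0.072171 = 38.056 rad/s.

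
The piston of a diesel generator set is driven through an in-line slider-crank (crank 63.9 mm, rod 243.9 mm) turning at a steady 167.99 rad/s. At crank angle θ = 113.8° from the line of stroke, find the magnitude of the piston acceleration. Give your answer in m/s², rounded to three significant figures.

1050

ω = 168 rad/s
x(θ) = r cosθ + √(L² − r² sin²θ); with ω constant, a = ω²·d²x/dθ².
d²x/dθ² = −r cosθ − r²(cos2θ)/√u − r⁴ sin²2θ/(4u^{3/2}),  u = L² − r² sin²θ = 0.0560689 m².
Substituting r = 0.0639 m, L = 0.2439 m, θ = 113.8°: d²x/dθ² = +0.037243 m.
a = ω²·d²x/dθ² = (168)²·(+0.037243) = +1051 m/s²;  |a| = 1051 m/s².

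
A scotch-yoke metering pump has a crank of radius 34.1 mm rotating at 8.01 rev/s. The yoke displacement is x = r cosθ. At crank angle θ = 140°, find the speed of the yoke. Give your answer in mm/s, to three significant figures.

1100

ω = 50.33 rad/s (from 8.01 rev/s).
x = r cosθ ⇒ ẋ = −rω sinθ.
|v| = rω|sinθ| = 0.0341·50.33·|sin 140°| = 1.1031 m/s = 1103.1 mm/s.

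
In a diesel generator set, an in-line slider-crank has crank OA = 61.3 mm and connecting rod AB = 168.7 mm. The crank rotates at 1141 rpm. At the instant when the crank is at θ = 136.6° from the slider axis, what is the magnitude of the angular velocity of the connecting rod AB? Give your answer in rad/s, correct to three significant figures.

ω = 119.5 rad/s (converted from 1141 rpm).
The rod makes angle φ with the slider axis where L sinφ = r sinθ; differentiating, L cosφ·φ̇ = r ω cosθ.
L cosφ = √(L² − r² sin²θ) = 0.16336 m.
|ω_rod| = r ω |cosθ| / √(L² − r² sin²θ) = 0.0613·119.5·0.72657/0.16336 = 32.577 rad/s.

32.6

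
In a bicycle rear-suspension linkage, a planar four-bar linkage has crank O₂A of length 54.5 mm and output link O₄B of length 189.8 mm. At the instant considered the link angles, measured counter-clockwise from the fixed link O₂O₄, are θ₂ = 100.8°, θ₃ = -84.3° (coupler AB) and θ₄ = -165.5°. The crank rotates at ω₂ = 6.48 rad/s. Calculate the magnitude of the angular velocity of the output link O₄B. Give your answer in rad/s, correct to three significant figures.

ω₂ = 6.48 rad/s
Differentiating the loop-closure r₂e^{iθ₂}+r₃e^{iθ₃}=r₁+r₄e^{iθ₄} gives r₂ω₂e^{iθ₂}+r₃ω₃e^{iθ₃}=r₄ω₄e^{iθ₄}.
Eliminating the other unknown: ω₄ = r₂ω₂ sin(θ₂−θ₃) / [r₄ sin(θ₄−θ₃)].
Numerator sine = -0.08889; denominator sine = -0.98823.
Result = 0.0545·6.48·(-0.08889) / (0.1898·(-0.98823)) = +0.16738 rad/s; magnitude 0.16738 rad/s.

0.167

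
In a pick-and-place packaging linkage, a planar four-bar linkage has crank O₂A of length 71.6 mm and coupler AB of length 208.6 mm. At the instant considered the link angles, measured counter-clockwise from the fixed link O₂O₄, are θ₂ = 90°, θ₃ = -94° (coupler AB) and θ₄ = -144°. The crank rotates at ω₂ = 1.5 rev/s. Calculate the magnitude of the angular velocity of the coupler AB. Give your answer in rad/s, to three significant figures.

ω₂ = 9.425 rad/s (from 1.5 rev/s).
Differentiating the loop-closure r₂e^{iθ₂}+r₃e^{iθ₃}=r₁+r₄e^{iθ₄} gives r₂ω₂e^{iθ₂}+r₃ω₃e^{iθ₃}=r₄ω₄e^{iθ₄}.
Eliminating the other unknown: ω₃ = r₂ω₂ sin(θ₄−θ₂) / [r₃ sin(θ₃−θ₄)].
Numerator sine = +0.80902; denominator sine = +0.76604.
Result = 0.0716·9.425·(+0.80902) / (0.2086·(+0.76604)) = +3.4164 rad/s; magnitude 3.4164 rad/s.

3.42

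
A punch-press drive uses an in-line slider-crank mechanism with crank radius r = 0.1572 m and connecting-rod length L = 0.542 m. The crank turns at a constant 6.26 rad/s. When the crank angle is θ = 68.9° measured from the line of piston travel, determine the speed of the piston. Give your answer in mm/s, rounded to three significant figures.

ω = 6.26 rad/s
For an in-line slider-crank, x = r cosθ + √(L² − r² sin²θ), so v = −rω sinθ·[1 + r cosθ/√(L² − r² sin²θ)].
With r = 0.1572 m, L = 0.542 m, θ = 68.9°: √(L² − r² sin²θ) = 0.52178 m.
v = −0.1572·6.26·0.93295·[1 + 0.1572·0.36000/0.52178] = -1.0177 m/s.
|v| = 1.0177 m/s = 1017.7 mm/s.

1020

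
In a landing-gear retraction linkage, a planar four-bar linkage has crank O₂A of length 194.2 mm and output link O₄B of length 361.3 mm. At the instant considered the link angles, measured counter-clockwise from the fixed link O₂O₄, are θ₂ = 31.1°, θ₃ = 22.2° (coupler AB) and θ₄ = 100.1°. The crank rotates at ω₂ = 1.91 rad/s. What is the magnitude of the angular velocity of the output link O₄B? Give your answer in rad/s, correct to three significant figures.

ω₂ = 1.91 rad/s
Differentiating the loop-closure r₂e^{iθ₂}+r₃e^{iθ₃}=r₁+r₄e^{iθ₄} gives r₂ω₂e^{iθ₂}+r₃ω₃e^{iθ₃}=r₄ω₄e^{iθ₄}.
Eliminating the other unknown: ω₄ = r₂ω₂ sin(θ₂−θ₃) / [r₄ sin(θ₄−θ₃)].
Numerator sine = +0.15471; denominator sine = +0.97778.
Result = 0.1942·1.91·(+0.15471) / (0.3613·(+0.97778)) = +0.16244 rad/s; magnitude 0.16244 rad/s.

0.162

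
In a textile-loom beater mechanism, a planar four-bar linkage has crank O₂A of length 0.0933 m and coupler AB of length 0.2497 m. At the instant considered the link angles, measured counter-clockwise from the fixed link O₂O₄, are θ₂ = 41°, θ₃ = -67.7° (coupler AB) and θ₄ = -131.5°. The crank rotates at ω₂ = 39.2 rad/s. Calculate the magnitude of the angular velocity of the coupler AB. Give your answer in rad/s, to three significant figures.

ω₂ = 39.2 rad/s
Differentiating the loop-closure r₂e^{iθ₂}+r₃e^{iθ₃}=r₁+r₄e^{iθ₄} gives r₂ω₂e^{iθ₂}+r₃ω₃e^{iθ₃}=r₄ω₄e^{iθ₄}.
Eliminating the other unknown: ω₃ = r₂ω₂ sin(θ₄−θ₂) / [r₃ sin(θ₃−θ₄)].
Numerator sine = -0.13053; denominator sine = +0.89726.
Result = 0.0933·39.2·(-0.13053) / (0.2497·(+0.89726)) = -2.1307 rad/s; magnitude 2.1307 rad/s.

2.13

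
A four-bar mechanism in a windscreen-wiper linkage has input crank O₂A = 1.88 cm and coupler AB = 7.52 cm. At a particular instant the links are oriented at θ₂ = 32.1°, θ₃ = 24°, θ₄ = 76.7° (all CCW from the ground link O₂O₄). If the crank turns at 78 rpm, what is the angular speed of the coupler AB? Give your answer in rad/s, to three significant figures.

1.80

ω₂ = 8.168 rad/s (from 78 rpm).
Differentiating the loop-closure r₂e^{iθ₂}+r₃e^{iθ₃}=r₁+r₄e^{iθ₄} gives r₂ω₂e^{iθ₂}+r₃ω₃e^{iθ₃}=r₄ω₄e^{iθ₄}.
Eliminating the other unknown: ω₃ = r₂ω₂ sin(θ₄−θ₂) / [r₃ sin(θ₃−θ₄)].
Numerator sine = +0.70215; denominator sine = -0.79547.
Result = 0.0188·8.168·(+0.70215) / (0.0752·(-0.79547)) = -1.8025 rad/s; magnitude 1.8025 rad/s.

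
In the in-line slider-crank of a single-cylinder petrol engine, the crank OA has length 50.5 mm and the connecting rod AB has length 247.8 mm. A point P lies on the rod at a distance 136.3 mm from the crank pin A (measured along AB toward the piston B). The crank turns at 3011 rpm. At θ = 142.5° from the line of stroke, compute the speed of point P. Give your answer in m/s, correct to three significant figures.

10.5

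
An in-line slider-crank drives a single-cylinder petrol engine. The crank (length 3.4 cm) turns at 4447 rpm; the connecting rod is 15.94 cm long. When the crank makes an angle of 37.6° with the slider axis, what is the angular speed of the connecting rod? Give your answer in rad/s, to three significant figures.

79.4

ω = 465.7 rad/s (converted from 4447 rpm).
The rod makes angle φ with the slider axis where L sinφ = r sinθ; differentiating, L cosφ·φ̇ = r ω cosθ.
L cosφ = √(L² − r² sin²θ) = 0.15804 m.
|ω_rod| = r ω |cosθ| / √(L² − r² sin²θ) = 0.034·465.7·0.79229/0.15804 = 79.374 rad/s.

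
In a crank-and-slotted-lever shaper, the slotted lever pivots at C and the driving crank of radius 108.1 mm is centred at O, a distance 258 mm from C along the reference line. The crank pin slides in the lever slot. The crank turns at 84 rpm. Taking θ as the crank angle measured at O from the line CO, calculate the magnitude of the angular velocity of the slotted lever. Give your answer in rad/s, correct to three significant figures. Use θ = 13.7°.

ω = 8.796 rad/s (from 84 rpm).
Crank pin A relative to C: A = (d + r cosθ, r sinθ); lever angle φ = atan2(r sinθ, d + r cosθ).
Differentiating tanφ: φ̇ = rω(d cosθ + r)/(d² + r² + 2dr cosθ).
d² + r² + 2dr cosθ = |CA|² = 0.132442 m²;  d cosθ + r = +0.35876 m.
|ω_lever| = |0.1081·8.796·+0.35876| / 0.132442 = 2.5758 rad/s.

2.58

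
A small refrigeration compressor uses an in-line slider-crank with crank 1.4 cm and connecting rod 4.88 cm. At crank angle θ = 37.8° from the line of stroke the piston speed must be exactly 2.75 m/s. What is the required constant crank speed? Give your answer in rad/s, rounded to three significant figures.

261

For an in-line slider-crank, |v_piston| = rω|sinθ|·[1 + r cosθ/√(L² − r² sin²θ)].
With r = 0.014 m, L = 0.0488 m, θ = 37.8°: the bracketed kinematic factor |dx/dθ| = 0.010557 m.
ω = v/|dx/dθ| = 2.75/0.010557 = 260.5 rad/s.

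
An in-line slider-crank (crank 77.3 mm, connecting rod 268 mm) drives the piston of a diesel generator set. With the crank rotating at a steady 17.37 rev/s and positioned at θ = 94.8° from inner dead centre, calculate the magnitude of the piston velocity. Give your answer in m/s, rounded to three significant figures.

8.20

ω = 2π·17.4 = 109.1 rad/s
For an in-line slider-crank, x = r cosθ + √(L² − r² sin²θ), so v = −rω sinθ·[1 + r cosθ/√(L² − r² sin²θ)].
With r = 0.0773 m, L = 0.268 m, θ = 94.8°: √(L² − r² sin²θ) = 0.25669 m.
v = −0.0773·109.1·0.99649·[1 + 0.0773·-0.08368/0.25669] = -8.195 m/s.
|v| = 8.195 m/s.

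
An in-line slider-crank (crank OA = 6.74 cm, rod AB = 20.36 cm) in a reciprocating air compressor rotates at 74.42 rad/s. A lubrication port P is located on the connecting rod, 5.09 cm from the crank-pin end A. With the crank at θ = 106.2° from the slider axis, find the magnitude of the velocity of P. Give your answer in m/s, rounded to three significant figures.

ω = 74.42 rad/s.  Crank-pin speed |V_A| = rω = 5.0159 m/s, perpendicular to OA.
Rod angle: sinφ = −(r/L) sinθ ⇒ φ = -18.536°; ω_rod = −rω cosθ/√(L²−r²sin²θ) = +7.2493 rad/s.
V_P = V_A + ω_rod × AP, with AP = 0.0509 m along the rod.
Components: V_Px = −rω sinθ − a·ω_rod·sinφ = -4.6994 m/s;  V_Py = rω cosθ + a·ω_rod·cosφ = -1.0495 m/s.
|V_P| = √(V_Px² + V_Py²) = 4.8152 m/s.

4.82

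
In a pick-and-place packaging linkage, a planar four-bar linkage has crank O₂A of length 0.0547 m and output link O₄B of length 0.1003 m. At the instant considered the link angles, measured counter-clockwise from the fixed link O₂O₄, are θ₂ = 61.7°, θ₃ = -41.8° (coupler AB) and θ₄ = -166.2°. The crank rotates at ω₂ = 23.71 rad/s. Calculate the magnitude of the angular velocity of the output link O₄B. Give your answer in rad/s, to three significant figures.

ω₂ = 23.71 rad/s
Differentiating the loop-closure r₂e^{iθ₂}+r₃e^{iθ₃}=r₁+r₄e^{iθ₄} gives r₂ω₂e^{iθ₂}+r₃ω₃e^{iθ₃}=r₄ω₄e^{iθ₄}.
Eliminating the other unknown: ω₄ = r₂ω₂ sin(θ₂−θ₃) / [r₄ sin(θ₄−θ₃)].
Numerator sine = +0.97237; denominator sine = -0.82511.
Result = 0.0547·23.71·(+0.97237) / (0.1003·(-0.82511)) = -15.238 rad/s; magnitude 15.238 rad/s.

15.2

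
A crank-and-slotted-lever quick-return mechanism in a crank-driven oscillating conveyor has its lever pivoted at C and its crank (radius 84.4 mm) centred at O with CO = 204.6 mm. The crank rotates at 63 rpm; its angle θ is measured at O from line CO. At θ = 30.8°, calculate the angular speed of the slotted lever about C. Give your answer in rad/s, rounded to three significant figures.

1.84

ω = 6.597 rad/s (from 63 rpm).
Crank pin A relative to C: A = (d + r cosθ, r sinθ); lever angle φ = atan2(r sinθ, d + r cosθ).
Differentiating tanφ: φ̇ = rω(d cosθ + r)/(d² + r² + 2dr cosθ).
d² + r² + 2dr cosθ = |CA|² = 0.07865 m²;  d cosθ + r = +0.26014 m.
|ω_lever| = |0.0844·6.597·+0.26014| / 0.07865 = 1.8417 rad/s.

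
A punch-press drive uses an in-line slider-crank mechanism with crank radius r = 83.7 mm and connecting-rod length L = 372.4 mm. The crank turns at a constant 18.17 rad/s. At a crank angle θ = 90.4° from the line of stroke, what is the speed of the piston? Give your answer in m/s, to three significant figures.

ω = 18.17 rad/s
For an in-line slider-crank, x = r cosθ + √(L² − r² sin²θ), so v = −rω sinθ·[1 + r cosθ/√(L² − r² sin²θ)].
With r = 0.0837 m, L = 0.3724 m, θ = 90.4°: √(L² − r² sin²θ) = 0.36287 m.
v = −0.0837·18.17·0.99998·[1 + 0.0837·-0.00698/0.36287] = -1.5183 m/s.
|v| = 1.5183 m/s.

1.52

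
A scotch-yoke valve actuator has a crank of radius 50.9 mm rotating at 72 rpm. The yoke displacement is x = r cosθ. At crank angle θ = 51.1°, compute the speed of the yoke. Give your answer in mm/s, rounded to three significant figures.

299

ω = 7.54 rad/s (from 72 rpm).
x = r cosθ ⇒ ẋ = −rω sinθ.
|v| = rω|sinθ| = 0.0509·7.54·|sin 51.1°| = 0.29867 m/s = 298.67 mm/s.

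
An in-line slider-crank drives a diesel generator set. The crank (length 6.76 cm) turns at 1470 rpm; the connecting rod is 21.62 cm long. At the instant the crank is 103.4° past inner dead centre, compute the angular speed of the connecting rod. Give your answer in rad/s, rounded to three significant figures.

ω = 153.9 rad/s (converted from 1470 rpm).
The rod makes angle φ with the slider axis where L sinφ = r sinθ; differentiating, L cosφ·φ̇ = r ω cosθ.
L cosφ = √(L² − r² sin²θ) = 0.20596 m.
|ω_rod| = r ω |cosθ| / √(L² − r² sin²θ) = 0.0676·153.9·0.23175/0.20596 = 11.709 rad/s.

11.7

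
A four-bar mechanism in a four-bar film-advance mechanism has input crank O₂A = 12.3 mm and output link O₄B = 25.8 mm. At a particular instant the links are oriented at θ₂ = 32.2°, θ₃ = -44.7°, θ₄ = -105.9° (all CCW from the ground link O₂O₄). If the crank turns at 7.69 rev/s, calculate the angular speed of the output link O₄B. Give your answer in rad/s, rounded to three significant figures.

ω₂ = 48.32 rad/s (from 7.69 rev/s).
Differentiating the loop-closure r₂e^{iθ₂}+r₃e^{iθ₃}=r₁+r₄e^{iθ₄} gives r₂ω₂e^{iθ₂}+r₃ω₃e^{iθ₃}=r₄ω₄e^{iθ₄}.
Eliminating the other unknown: ω₄ = r₂ω₂ sin(θ₂−θ₃) / [r₄ sin(θ₄−θ₃)].
Numerator sine = +0.97398; denominator sine = -0.87631.
Result = 0.0123·48.32·(+0.97398) / (0.0258·(-0.87631)) = -25.603 rad/s; magnitude 25.603 rad/s.

25.6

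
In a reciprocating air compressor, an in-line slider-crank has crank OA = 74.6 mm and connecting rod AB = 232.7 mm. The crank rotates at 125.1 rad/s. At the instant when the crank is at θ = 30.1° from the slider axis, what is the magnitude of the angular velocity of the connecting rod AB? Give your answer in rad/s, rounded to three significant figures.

ω = 125.1 rad/s
The rod makes angle φ with the slider axis where L sinφ = r sinθ; differentiating, L cosφ·φ̇ = r ω cosθ.
L cosφ = √(L² − r² sin²θ) = 0.22967 m.
|ω_rod| = r ω |cosθ| / √(L² − r² sin²θ) = 0.0746·125.1·0.86515/0.22967 = 35.154 rad/s.

35.2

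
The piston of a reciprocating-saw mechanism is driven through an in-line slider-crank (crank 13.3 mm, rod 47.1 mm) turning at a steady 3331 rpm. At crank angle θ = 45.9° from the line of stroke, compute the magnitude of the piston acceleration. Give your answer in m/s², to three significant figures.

1120

ω = 2π·3331/60 = 348.8 rad/s
x(θ) = r cosθ + √(L² − r² sin²θ); with ω constant, a = ω²·d²x/dθ².
d²x/dθ² = −r cosθ − r²(cos2θ)/√u − r⁴ sin²2θ/(4u^{3/2}),  u = L² − r² sin²θ = 0.00212719 m².
Substituting r = 0.0133 m, L = 0.0471 m, θ = 45.9°: d²x/dθ² = -0.0092148 m.
a = ω²·d²x/dθ² = (348.8)²·(-0.0092148) = -1121.2 m/s²;  |a| = 1121.2 m/s².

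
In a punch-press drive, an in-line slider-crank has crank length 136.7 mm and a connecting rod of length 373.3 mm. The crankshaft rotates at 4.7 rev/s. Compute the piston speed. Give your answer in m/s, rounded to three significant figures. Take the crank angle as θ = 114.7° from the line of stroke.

ω = 2π·4.7 = 29.53 rad/s
For an in-line slider-crank, x = r cosθ + √(L² − r² sin²θ), so v = −rω sinθ·[1 + r cosθ/√(L² − r² sin²θ)].
With r = 0.1367 m, L = 0.3733 m, θ = 114.7°: √(L² − r² sin²θ) = 0.35204 m.
v = −0.1367·29.53·0.90851·[1 + 0.1367·-0.41787/0.35204] = -3.0724 m/s.
|v| = 3.0724 m/s.

3.07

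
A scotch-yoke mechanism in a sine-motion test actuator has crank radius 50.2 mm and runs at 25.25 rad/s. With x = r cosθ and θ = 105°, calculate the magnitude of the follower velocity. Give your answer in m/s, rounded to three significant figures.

1.22

ω = 25.25 rad/s
x = r cosθ ⇒ ẋ = −rω sinθ.
|v| = rω|sinθ| = 0.0502·25.25·|sin 105°| = 1.2244 m/s.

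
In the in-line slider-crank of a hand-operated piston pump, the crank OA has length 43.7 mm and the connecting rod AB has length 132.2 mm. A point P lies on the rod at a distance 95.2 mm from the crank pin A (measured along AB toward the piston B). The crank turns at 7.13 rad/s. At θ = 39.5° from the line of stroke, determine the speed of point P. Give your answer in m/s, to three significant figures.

ω = 7.13 rad/s.  Crank-pin speed |V_A| = rω = 0.31158 m/s, perpendicular to OA.
Rod angle: sinφ = −(r/L) sinθ ⇒ φ = -12.138°; ω_rod = −rω cosθ/√(L²−r²sin²θ) = -1.8602 rad/s.
V_P = V_A + ω_rod × AP, with AP = 0.0952 m along the rod.
Components: V_Px = −rω sinθ − a·ω_rod·sinφ = -0.23543 m/s;  V_Py = rω cosθ + a·ω_rod·cosφ = +0.067289 m/s.
|V_P| = √(V_Px² + V_Py²) = 0.24485 m/s.

0.245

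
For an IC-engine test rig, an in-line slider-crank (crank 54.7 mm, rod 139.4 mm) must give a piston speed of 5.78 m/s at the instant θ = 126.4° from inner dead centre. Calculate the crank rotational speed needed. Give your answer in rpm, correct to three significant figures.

1660

For an in-line slider-crank, |v_piston| = rω|sinθ|·[1 + r cosθ/√(L² − r² sin²θ)].
With r = 0.0547 m, L = 0.1394 m, θ = 126.4°: the bracketed kinematic factor |dx/dθ| = 0.033223 m.
ω = v/|dx/dθ| = 5.78/0.033223 = 173.98 rad/s.
N = 60ω/(2π) = 1661.4 rpm.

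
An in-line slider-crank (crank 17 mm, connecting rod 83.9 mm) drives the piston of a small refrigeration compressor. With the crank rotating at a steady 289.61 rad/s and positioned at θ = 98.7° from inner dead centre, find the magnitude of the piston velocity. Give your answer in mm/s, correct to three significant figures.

4710

ω = 289.6 rad/s
For an in-line slider-crank, x = r cosθ + √(L² − r² sin²θ), so v = −rω sinθ·[1 + r cosθ/√(L² − r² sin²θ)].
With r = 0.017 m, L = 0.0839 m, θ = 98.7°: √(L² − r² sin²θ) = 0.0822 m.
v = −0.017·289.6·0.98849·[1 + 0.017·-0.15126/0.0822] = -4.7145 m/s.
|v| = 4.7145 m/s = 4714.5 mm/s.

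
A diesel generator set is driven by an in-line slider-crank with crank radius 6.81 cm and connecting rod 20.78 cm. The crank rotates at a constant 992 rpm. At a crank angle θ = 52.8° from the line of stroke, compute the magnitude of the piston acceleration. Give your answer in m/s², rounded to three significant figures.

384

ω = 2π·992/60 = 103.9 rad/s
x(θ) = r cosθ + √(L² − r² sin²θ); with ω constant, a = ω²·d²x/dθ².
d²x/dθ² = −r cosθ − r²(cos2θ)/√u − r⁴ sin²2θ/(4u^{3/2}),  u = L² − r² sin²θ = 0.0402385 m².
Substituting r = 0.0681 m, L = 0.2078 m, θ = 52.8°: d²x/dθ² = -0.035574 m.
a = ω²·d²x/dθ² = (103.9)²·(-0.035574) = -383.9 m/s²;  |a| = 383.9 m/s².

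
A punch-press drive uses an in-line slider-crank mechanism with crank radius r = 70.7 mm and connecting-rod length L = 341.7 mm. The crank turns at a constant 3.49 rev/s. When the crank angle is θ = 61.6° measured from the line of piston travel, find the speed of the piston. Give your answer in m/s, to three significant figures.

1.50

ω = 2π·3.49 = 21.93 rad/s
For an in-line slider-crank, x = r cosθ + √(L² − r² sin²θ), so v = −rω sinθ·[1 + r cosθ/√(L² − r² sin²θ)].
With r = 0.0707 m, L = 0.3417 m, θ = 61.6°: √(L² − r² sin²θ) = 0.33599 m.
v = −0.0707·21.93·0.87965·[1 + 0.0707·0.47562/0.33599] = -1.5002 m/s.
|v| = 1.5002 m/s.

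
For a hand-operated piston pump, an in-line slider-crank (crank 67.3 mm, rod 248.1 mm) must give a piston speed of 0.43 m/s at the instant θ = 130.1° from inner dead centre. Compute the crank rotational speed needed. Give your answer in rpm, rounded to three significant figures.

97.1

For an in-line slider-crank, |v_piston| = rω|sinθ|·[1 + r cosθ/√(L² − r² sin²θ)].
With r = 0.0673 m, L = 0.2481 m, θ = 130.1°: the bracketed kinematic factor |dx/dθ| = 0.042284 m.
ω = v/|dx/dθ| = 0.43/0.042284 = 10.169 rad/s.
N = 60ω/(2π) = 97.109 rpm.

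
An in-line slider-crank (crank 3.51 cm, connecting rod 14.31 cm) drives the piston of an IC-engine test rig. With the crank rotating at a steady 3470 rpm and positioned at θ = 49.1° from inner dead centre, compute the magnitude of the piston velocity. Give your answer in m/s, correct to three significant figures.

ω = 2π·3470/60 = 363.4 rad/s
For an in-line slider-crank, x = r cosθ + √(L² − r² sin²θ), so v = −rω sinθ·[1 + r cosθ/√(L² − r² sin²θ)].
With r = 0.0351 m, L = 0.1431 m, θ = 49.1°: √(L² − r² sin²θ) = 0.14062 m.
v = −0.0351·363.4·0.75585·[1 + 0.0351·0.65474/0.14062] = -11.216 m/s.
|v| = 11.216 m/s.

11.2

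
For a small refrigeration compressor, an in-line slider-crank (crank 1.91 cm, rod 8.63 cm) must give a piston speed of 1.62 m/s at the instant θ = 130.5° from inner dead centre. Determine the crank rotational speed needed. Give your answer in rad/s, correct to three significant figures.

131

For an in-line slider-crank, |v_piston| = rω|sinθ|·[1 + r cosθ/√(L² − r² sin²θ)].
With r = 0.0191 m, L = 0.0863 m, θ = 130.5°: the bracketed kinematic factor |dx/dθ| = 0.012406 m.
ω = v/|dx/dθ| = 1.62/0.012406 = 130.58 rad/s.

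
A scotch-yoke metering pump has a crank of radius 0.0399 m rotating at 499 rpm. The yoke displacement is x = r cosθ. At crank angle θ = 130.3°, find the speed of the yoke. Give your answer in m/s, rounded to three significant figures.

ω = 52.26 rad/s (from 499 rpm).
x = r cosθ ⇒ ẋ = −rω sinθ.
|v| = rω|sinθ| = 0.0399·52.26·|sin 130.3°| = 1.5901 m/s.

1.59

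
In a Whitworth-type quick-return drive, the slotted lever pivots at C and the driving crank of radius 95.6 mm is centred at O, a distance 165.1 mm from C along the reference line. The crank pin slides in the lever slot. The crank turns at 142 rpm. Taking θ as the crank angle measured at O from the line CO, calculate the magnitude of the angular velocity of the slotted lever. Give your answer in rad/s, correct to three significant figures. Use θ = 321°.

5.22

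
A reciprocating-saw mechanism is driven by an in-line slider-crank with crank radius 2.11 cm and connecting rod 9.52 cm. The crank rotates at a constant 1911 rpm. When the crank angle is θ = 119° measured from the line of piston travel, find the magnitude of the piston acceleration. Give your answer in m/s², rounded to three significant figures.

ω = 2π·1911/60 = 200.1 rad/s
x(θ) = r cosθ + √(L² − r² sin²θ); with ω constant, a = ω²·d²x/dθ².
d²x/dθ² = −r cosθ − r²(cos2θ)/√u − r⁴ sin²2θ/(4u^{3/2}),  u = L² − r² sin²θ = 0.00872247 m².
Substituting r = 0.0211 m, L = 0.0952 m, θ = 119°: d²x/dθ² = +0.012712 m.
a = ω²·d²x/dθ² = (200.1)²·(+0.012712) = +509.08 m/s²;  |a| = 509.08 m/s².

509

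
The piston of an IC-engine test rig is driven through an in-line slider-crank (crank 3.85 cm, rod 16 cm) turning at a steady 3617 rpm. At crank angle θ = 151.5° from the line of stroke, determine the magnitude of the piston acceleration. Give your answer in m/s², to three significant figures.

4110

ω = 2π·3617/60 = 378.8 rad/s
x(θ) = r cosθ + √(L² − r² sin²θ); with ω constant, a = ω²·d²x/dθ².
d²x/dθ² = −r cosθ − r²(cos2θ)/√u − r⁴ sin²2θ/(4u^{3/2}),  u = L² − r² sin²θ = 0.0252625 m².
Substituting r = 0.0385 m, L = 0.16 m, θ = 151.5°: d²x/dθ² = +0.028659 m.
a = ω²·d²x/dθ² = (378.8)²·(+0.028659) = +4111.7 m/s²;  |a| = 4111.7 m/s².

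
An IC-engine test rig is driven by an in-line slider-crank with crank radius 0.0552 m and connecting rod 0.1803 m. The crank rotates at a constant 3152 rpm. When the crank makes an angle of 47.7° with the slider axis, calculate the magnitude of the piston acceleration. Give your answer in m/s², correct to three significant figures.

3920

ω = 2π·3152/60 = 330.1 rad/s
x(θ) = r cosθ + √(L² − r² sin²θ); with ω constant, a = ω²·d²x/dθ².
d²x/dθ² = −r cosθ − r²(cos2θ)/√u − r⁴ sin²2θ/(4u^{3/2}),  u = L² − r² sin²θ = 0.0308412 m².
Substituting r = 0.0552 m, L = 0.1803 m, θ = 47.7°: d²x/dθ² = -0.035942 m.
a = ω²·d²x/dθ² = (330.1)²·(-0.035942) = -3915.9 m/s²;  |a| = 3915.9 m/s².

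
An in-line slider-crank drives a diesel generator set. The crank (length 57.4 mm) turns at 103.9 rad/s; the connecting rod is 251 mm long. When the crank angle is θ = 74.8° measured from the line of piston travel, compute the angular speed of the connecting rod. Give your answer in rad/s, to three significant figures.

6.39

ω = 103.9 rad/s
The rod makes angle φ with the slider axis where L sinφ = r sinθ; differentiating, L cosφ·φ̇ = r ω cosθ.
L cosφ = √(L² − r² sin²θ) = 0.24481 m.
|ω_rod| = r ω |cosθ| / √(L² − r² sin²θ) = 0.0574·103.9·0.26219/0.24481 = 6.3872 rad/s.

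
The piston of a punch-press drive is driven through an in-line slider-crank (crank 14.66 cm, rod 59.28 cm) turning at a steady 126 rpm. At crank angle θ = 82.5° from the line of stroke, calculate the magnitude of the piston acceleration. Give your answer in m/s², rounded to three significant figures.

ω = 2π·126/60 = 13.19 rad/s
x(θ) = r cosθ + √(L² − r² sin²θ); with ω constant, a = ω²·d²x/dθ².
d²x/dθ² = −r cosθ − r²(cos2θ)/√u − r⁴ sin²2θ/(4u^{3/2}),  u = L² − r² sin²θ = 0.330286 m².
Substituting r = 0.1466 m, L = 0.5928 m, θ = 82.5°: d²x/dθ² = +0.016946 m.
a = ω²·d²x/dθ² = (13.19)²·(+0.016946) = +2.9502 m/s²;  |a| = 2.9502 m/s².

2.95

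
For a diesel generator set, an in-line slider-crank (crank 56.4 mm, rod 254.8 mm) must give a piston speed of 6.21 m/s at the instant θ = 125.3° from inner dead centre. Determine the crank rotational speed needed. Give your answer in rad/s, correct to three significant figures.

155

For an in-line slider-crank, |v_piston| = rω|sinθ|·[1 + r cosθ/√(L² − r² sin²θ)].
With r = 0.0564 m, L = 0.2548 m, θ = 125.3°: the bracketed kinematic factor |dx/dθ| = 0.040044 m.
ω = v/|dx/dθ| = 6.21/0.040044 = 155.08 rad/s.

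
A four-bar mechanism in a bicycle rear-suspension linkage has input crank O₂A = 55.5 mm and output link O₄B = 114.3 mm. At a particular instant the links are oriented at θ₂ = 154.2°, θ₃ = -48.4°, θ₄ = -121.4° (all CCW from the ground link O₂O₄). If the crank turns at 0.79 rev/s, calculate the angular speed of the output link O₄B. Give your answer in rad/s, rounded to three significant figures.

ω₂ = 4.964 rad/s (from 0.79 rev/s).
Differentiating the loop-closure r₂e^{iθ₂}+r₃e^{iθ₃}=r₁+r₄e^{iθ₄} gives r₂ω₂e^{iθ₂}+r₃ω₃e^{iθ₃}=r₄ω₄e^{iθ₄}.
Eliminating the other unknown: ω₄ = r₂ω₂ sin(θ₂−θ₃) / [r₄ sin(θ₄−θ₃)].
Numerator sine = -0.38430; denominator sine = -0.95630.
Result = 0.0555·4.964·(-0.38430) / (0.1143·(-0.95630)) = +0.96855 rad/s; magnitude 0.96855 rad/s.

0.969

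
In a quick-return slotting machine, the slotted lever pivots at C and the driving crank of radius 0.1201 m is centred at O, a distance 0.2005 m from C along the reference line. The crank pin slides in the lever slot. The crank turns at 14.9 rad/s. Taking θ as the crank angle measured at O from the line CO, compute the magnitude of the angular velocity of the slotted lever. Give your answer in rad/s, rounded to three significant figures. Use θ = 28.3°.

5.47

ω = 14.9 rad/s
Crank pin A relative to C: A = (d + r cosθ, r sinθ); lever angle φ = atan2(r sinθ, d + r cosθ).
Differentiating tanφ: φ̇ = rω(d cosθ + r)/(d² + r² + 2dr cosθ).
d² + r² + 2dr cosθ = |CA|² = 0.0970281 m²;  d cosθ + r = +0.29664 m.
|ω_lever| = |0.1201·14.9·+0.29664| / 0.0970281 = 5.4709 rad/s.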